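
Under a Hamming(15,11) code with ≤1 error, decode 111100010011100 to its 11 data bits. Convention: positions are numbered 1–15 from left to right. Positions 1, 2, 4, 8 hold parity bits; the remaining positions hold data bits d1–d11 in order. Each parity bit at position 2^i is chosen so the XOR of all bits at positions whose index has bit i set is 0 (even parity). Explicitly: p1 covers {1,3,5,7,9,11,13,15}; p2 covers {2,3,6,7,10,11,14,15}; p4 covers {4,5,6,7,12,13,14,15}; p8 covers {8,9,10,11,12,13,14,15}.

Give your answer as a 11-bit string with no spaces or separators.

s1 (pos 1,3,5,7,9,11,13,15): 1⊕1⊕0⊕0⊕0⊕1⊕1⊕0 = 0
s2 (pos 2,3,6,7,10,11,14,15): 1⊕1⊕0⊕0⊕0⊕1⊕0⊕0 = 1
s4 (pos 4,5,6,7,12,13,14,15): 1⊕0⊕0⊕0⊕1⊕1⊕0⊕0 = 1
s8 (pos 8,9,10,11,12,13,14,15): 1⊕0⊕0⊕1⊕1⊕1⊕0⊕0 = 0
Syndrome s8…s1 = 0110 → error at position 6.
Flip position 6: 111100010011100 → 111101010011100
Read data bits from positions 3,5,6,7,9,10,11,12,13,14,15: 10100011100

10100011100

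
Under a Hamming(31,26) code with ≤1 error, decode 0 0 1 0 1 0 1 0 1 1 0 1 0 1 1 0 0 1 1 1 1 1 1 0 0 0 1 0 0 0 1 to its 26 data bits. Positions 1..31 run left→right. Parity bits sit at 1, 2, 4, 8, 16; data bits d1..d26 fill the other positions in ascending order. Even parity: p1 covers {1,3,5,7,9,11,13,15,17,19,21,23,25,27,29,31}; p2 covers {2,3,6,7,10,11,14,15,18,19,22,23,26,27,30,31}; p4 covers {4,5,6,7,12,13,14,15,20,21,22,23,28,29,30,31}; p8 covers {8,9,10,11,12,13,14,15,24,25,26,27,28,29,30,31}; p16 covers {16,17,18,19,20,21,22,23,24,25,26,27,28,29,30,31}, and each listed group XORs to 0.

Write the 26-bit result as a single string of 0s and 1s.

11011001011011111100010001

s1 (pos 1,3,5,7,9,11,13,15,17,19,21,23,25,27,29,31): 0⊕1⊕1⊕1⊕1⊕0⊕0⊕1⊕0⊕1⊕1⊕1⊕0⊕1⊕0⊕1 = 0
s2 (pos 2,3,6,7,10,11,14,15,18,19,22,23,26,27,30,31): 0⊕1⊕0⊕1⊕1⊕0⊕1⊕1⊕1⊕1⊕1⊕1⊕0⊕1⊕0⊕1 = 1
s4 (pos 4,5,6,7,12,13,14,15,20,21,22,23,28,29,30,31): 0⊕1⊕0⊕1⊕1⊕0⊕1⊕1⊕1⊕1⊕1⊕1⊕0⊕0⊕0⊕1 = 0
s8 (pos 8,9,10,11,12,13,14,15,24,25,26,27,28,29,30,31): 0⊕1⊕1⊕0⊕1⊕0⊕1⊕1⊕0⊕0⊕0⊕1⊕0⊕0⊕0⊕1 = 1
s16 (pos 16,17,18,19,20,21,22,23,24,25,26,27,28,29,30,31): 0⊕0⊕1⊕1⊕1⊕1⊕1⊕1⊕0⊕0⊕0⊕1⊕0⊕0⊕0⊕1 = 0
Syndrome s16…s1 = 01010 → error at position 10.
Flip position 10: 0010101011010110011111100010001 → 0010101010010110011111100010001
Read data bits from positions 3,5,6,7,9,10,11,12,13,14,15,17,18,19,20,21,22,23,24,25,26,27,28,29,30,31: 11011001011011111100010001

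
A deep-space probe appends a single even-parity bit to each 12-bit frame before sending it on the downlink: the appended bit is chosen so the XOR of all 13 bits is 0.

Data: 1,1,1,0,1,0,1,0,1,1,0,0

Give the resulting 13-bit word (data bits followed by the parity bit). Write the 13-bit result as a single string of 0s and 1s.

XOR of the 12 data bits: 1⊕1⊕1⊕0⊕1⊕0⊕1⊕0⊕1⊕1⊕0⊕0 = 1
Parity bit = 1 (so all 13 bits XOR to 0).

1110101011001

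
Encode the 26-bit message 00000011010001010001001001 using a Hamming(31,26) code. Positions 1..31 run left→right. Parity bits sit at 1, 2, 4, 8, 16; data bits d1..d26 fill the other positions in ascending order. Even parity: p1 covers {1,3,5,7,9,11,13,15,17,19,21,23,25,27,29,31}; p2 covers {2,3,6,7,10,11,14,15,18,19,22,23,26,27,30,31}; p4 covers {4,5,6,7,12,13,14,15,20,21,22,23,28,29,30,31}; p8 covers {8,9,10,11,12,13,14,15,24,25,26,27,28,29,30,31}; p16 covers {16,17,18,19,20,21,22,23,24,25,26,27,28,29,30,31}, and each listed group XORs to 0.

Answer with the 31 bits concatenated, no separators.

Place data at non-parity positions: p1 p2 0 p4 0 0 0 p8 0 0 1 1 0 1 0 p16 0 0 1 0 1 0 0 0 1 0 0 1 0 0 1
p1 (pos 1,3,5,7,9,11,13,15,17,19,21,23,25,27,29,31): XOR of data positions = 0⊕0⊕0⊕0⊕1⊕0⊕0⊕0⊕1⊕1⊕0⊕1⊕0⊕0⊕1 = 1
p2 (pos 2,3,6,7,10,11,14,15,18,19,22,23,26,27,30,31): XOR of data positions = 0⊕0⊕0⊕0⊕1⊕1⊕0⊕0⊕1⊕0⊕0⊕0⊕0⊕0⊕1 = 0
p4 (pos 4,5,6,7,12,13,14,15,20,21,22,23,28,29,30,31): XOR of data positions = 0⊕0⊕0⊕1⊕0⊕1⊕0⊕0⊕1⊕0⊕0⊕1⊕0⊕0⊕1 = 1
p8 (pos 8,9,10,11,12,13,14,15,24,25,26,27,28,29,30,31): XOR of data positions = 0⊕0⊕1⊕1⊕0⊕1⊕0⊕0⊕1⊕0⊕0⊕1⊕0⊕0⊕1 = 0
p16 (pos 16,17,18,19,20,21,22,23,24,25,26,27,28,29,30,31): XOR of data positions = 0⊕0⊕1⊕0⊕1⊕0⊕0⊕0⊕1⊕0⊕0⊕1⊕0⊕0⊕1 = 1
Codeword: 1001000000110101001010001001001

1001000000110101001010001001001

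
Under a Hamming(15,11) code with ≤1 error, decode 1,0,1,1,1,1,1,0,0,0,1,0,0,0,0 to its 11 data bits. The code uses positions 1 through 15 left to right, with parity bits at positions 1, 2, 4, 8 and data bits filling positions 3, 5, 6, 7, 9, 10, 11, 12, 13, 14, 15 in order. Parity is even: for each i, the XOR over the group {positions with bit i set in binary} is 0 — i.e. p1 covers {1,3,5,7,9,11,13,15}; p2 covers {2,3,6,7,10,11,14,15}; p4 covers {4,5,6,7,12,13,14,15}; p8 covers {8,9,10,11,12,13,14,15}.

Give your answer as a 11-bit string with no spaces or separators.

11111010000

s1 (pos 1,3,5,7,9,11,13,15): 1⊕1⊕1⊕1⊕0⊕1⊕0⊕0 = 1
s2 (pos 2,3,6,7,10,11,14,15): 0⊕1⊕1⊕1⊕0⊕1⊕0⊕0 = 0
s4 (pos 4,5,6,7,12,13,14,15): 1⊕1⊕1⊕1⊕0⊕0⊕0⊕0 = 0
s8 (pos 8,9,10,11,12,13,14,15): 0⊕0⊕0⊕1⊕0⊕0⊕0⊕0 = 1
Syndrome s8…s1 = 1001 → error at position 9.
Flip position 9: 101111100010000 → 101111101010000
Read data bits from positions 3,5,6,7,9,10,11,12,13,14,15: 11111010000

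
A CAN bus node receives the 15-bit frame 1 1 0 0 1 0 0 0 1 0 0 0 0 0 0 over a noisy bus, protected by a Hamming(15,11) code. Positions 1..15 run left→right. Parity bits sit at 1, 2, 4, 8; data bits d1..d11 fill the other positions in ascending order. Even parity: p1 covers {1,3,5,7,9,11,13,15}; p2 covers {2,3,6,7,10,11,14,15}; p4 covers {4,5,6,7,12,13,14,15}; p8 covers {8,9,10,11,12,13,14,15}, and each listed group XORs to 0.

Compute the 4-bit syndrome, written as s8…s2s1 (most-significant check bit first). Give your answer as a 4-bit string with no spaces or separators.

1111

s1 (pos 1,3,5,7,9,11,13,15): 1⊕0⊕1⊕0⊕1⊕0⊕0⊕0 = 1
s2 (pos 2,3,6,7,10,11,14,15): 1⊕0⊕0⊕0⊕0⊕0⊕0⊕0 = 1
s4 (pos 4,5,6,7,12,13,14,15): 0⊕1⊕0⊕0⊕0⊕0⊕0⊕0 = 1
s8 (pos 8,9,10,11,12,13,14,15): 0⊕1⊕0⊕0⊕0⊕0⊕0⊕0 = 1
Syndrome s8…s1 = 1111 → error at position 15.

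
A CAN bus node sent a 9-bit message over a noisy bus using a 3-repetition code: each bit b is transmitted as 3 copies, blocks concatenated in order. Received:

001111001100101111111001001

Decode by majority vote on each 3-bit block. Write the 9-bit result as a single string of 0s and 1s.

Block 1 (001): 1 one → 0
Block 2 (111): 3 ones → 1
Block 3 (001): 1 one → 0
Block 4 (100): 1 one → 0
Block 5 (101): 2 ones → 1
Block 6 (111): 3 ones → 1
Block 7 (111): 3 ones → 1
Block 8 (001): 1 one → 0
Block 9 (001): 1 one → 0

010011100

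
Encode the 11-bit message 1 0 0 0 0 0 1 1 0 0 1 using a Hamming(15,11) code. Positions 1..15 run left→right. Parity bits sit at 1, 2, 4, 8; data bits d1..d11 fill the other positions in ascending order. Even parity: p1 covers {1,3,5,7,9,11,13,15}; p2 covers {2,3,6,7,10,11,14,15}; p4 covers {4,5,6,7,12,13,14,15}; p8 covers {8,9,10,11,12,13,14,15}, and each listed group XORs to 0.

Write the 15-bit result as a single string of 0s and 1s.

Place data at non-parity positions: p1 p2 1 p4 0 0 0 p8 0 0 1 1 0 0 1
p1 (pos 1,3,5,7,9,11,13,15): XOR of data positions = 1⊕0⊕0⊕0⊕1⊕0⊕1 = 1
p2 (pos 2,3,6,7,10,11,14,15): XOR of data positions = 1⊕0⊕0⊕0⊕1⊕0⊕1 = 1
p4 (pos 4,5,6,7,12,13,14,15): XOR of data positions = 0⊕0⊕0⊕1⊕0⊕0⊕1 = 0
p8 (pos 8,9,10,11,12,13,14,15): XOR of data positions = 0⊕0⊕1⊕1⊕0⊕0⊕1 = 1
Codeword: 111000010011001

111000010011001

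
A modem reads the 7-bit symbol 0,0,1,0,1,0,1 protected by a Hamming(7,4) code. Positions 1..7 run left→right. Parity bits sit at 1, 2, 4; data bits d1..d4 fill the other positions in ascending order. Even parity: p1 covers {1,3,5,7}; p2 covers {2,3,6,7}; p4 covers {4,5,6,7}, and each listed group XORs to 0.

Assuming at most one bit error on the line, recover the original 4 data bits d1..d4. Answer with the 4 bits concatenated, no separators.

1101

s1 (pos 1,3,5,7): 0⊕1⊕1⊕1 = 1
s2 (pos 2,3,6,7): 0⊕1⊕0⊕1 = 0
s4 (pos 4,5,6,7): 0⊕1⊕0⊕1 = 0
Syndrome s4…s1 = 001 → error at position 1.
Flip position 1: 0010101 → 1010101
Read data bits from positions 3,5,6,7: 1101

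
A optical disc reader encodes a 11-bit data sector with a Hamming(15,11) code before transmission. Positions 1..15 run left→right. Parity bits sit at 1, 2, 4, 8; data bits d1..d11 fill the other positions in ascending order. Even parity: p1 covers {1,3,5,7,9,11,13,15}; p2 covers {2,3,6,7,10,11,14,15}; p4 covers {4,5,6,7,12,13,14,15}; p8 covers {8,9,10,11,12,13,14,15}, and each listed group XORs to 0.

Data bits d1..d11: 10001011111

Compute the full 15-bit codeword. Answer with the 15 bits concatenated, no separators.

Place data at non-parity positions: p1 p2 1 p4 0 0 0 p8 1 0 1 1 1 1 1
p1 (pos 1,3,5,7,9,11,13,15): XOR of data positions = 1⊕0⊕0⊕1⊕1⊕1⊕1 = 1
p2 (pos 2,3,6,7,10,11,14,15): XOR of data positions = 1⊕0⊕0⊕0⊕1⊕1⊕1 = 0
p4 (pos 4,5,6,7,12,13,14,15): XOR of data positions = 0⊕0⊕0⊕1⊕1⊕1⊕1 = 0
p8 (pos 8,9,10,11,12,13,14,15): XOR of data positions = 1⊕0⊕1⊕1⊕1⊕1⊕1 = 0
Codeword: 101000001011111

101000001011111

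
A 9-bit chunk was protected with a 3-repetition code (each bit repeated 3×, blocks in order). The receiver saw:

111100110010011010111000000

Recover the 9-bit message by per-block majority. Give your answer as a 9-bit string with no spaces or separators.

101010100

Block 1 (111): 3 ones → 1
Block 2 (100): 1 one → 0
Block 3 (110): 2 ones → 1
Block 4 (010): 1 one → 0
Block 5 (011): 2 ones → 1
Block 6 (010): 1 one → 0
Block 7 (111): 3 ones → 1
Block 8 (000): 0 ones → 0
Block 9 (000): 0 ones → 0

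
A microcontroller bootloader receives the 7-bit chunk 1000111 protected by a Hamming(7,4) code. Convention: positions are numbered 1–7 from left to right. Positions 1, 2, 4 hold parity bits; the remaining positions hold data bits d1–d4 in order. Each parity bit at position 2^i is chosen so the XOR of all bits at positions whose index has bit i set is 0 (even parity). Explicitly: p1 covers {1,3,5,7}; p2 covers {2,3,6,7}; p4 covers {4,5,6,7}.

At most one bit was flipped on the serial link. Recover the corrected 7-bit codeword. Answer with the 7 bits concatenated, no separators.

s1 (pos 1,3,5,7): 1⊕0⊕1⊕1 = 1
s2 (pos 2,3,6,7): 0⊕0⊕1⊕1 = 0
s4 (pos 4,5,6,7): 0⊕1⊕1⊕1 = 1
Syndrome s4…s1 = 101 → error at position 5.
Flip position 5: 1000111 → 1000011

1000011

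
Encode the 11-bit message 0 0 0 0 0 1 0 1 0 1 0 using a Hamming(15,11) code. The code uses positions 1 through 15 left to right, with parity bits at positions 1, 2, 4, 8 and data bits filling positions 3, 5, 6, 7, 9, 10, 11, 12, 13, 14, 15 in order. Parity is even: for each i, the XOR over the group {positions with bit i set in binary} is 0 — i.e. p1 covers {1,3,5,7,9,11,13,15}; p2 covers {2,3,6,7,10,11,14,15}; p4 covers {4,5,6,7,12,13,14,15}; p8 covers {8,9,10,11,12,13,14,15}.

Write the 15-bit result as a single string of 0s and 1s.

Place data at non-parity positions: p1 p2 0 p4 0 0 0 p8 0 1 0 1 0 1 0
p1 (pos 1,3,5,7,9,11,13,15): XOR of data positions = 0⊕0⊕0⊕0⊕0⊕0⊕0 = 0
p2 (pos 2,3,6,7,10,11,14,15): XOR of data positions = 0⊕0⊕0⊕1⊕0⊕1⊕0 = 0
p4 (pos 4,5,6,7,12,13,14,15): XOR of data positions = 0⊕0⊕0⊕1⊕0⊕1⊕0 = 0
p8 (pos 8,9,10,11,12,13,14,15): XOR of data positions = 0⊕1⊕0⊕1⊕0⊕1⊕0 = 1
Codeword: 000000010101010

000000010101010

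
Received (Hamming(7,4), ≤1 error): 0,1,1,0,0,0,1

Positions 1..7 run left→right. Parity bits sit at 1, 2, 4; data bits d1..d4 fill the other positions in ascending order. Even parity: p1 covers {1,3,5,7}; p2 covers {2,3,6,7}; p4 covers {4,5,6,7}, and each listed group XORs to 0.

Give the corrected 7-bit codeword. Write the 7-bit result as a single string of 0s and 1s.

0110011

s1 (pos 1,3,5,7): 0⊕1⊕0⊕1 = 0
s2 (pos 2,3,6,7): 1⊕1⊕0⊕1 = 1
s4 (pos 4,5,6,7): 0⊕0⊕0⊕1 = 1
Syndrome s4…s1 = 110 → error at position 6.
Flip position 6: 0110001 → 0110011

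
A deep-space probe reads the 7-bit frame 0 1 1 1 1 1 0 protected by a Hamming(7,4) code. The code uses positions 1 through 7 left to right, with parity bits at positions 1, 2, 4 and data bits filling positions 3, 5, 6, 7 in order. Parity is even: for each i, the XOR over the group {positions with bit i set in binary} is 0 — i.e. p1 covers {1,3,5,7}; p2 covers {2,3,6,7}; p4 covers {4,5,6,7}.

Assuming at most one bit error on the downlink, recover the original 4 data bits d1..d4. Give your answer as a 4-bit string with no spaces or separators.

1100

s1 (pos 1,3,5,7): 0⊕1⊕1⊕0 = 0
s2 (pos 2,3,6,7): 1⊕1⊕1⊕0 = 1
s4 (pos 4,5,6,7): 1⊕1⊕1⊕0 = 1
Syndrome s4…s1 = 110 → error at position 6.
Flip position 6: 0111110 → 0111100
Read data bits from positions 3,5,6,7: 1100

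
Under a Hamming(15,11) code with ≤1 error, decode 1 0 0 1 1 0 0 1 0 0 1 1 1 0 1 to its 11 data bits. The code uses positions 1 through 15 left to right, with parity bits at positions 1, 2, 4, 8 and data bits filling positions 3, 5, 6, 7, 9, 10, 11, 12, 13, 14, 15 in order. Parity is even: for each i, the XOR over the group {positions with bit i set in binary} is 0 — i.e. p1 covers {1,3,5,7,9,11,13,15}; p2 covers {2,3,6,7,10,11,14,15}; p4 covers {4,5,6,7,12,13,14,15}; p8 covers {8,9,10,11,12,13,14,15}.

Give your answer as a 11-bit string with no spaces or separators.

01000011001

s1 (pos 1,3,5,7,9,11,13,15): 1⊕0⊕1⊕0⊕0⊕1⊕1⊕1 = 1
s2 (pos 2,3,6,7,10,11,14,15): 0⊕0⊕0⊕0⊕0⊕1⊕0⊕1 = 0
s4 (pos 4,5,6,7,12,13,14,15): 1⊕1⊕0⊕0⊕1⊕1⊕0⊕1 = 1
s8 (pos 8,9,10,11,12,13,14,15): 1⊕0⊕0⊕1⊕1⊕1⊕0⊕1 = 1
Syndrome s8…s1 = 1101 → error at position 13.
Flip position 13: 100110010011101 → 100110010011001
Read data bits from positions 3,5,6,7,9,10,11,12,13,14,15: 01000011001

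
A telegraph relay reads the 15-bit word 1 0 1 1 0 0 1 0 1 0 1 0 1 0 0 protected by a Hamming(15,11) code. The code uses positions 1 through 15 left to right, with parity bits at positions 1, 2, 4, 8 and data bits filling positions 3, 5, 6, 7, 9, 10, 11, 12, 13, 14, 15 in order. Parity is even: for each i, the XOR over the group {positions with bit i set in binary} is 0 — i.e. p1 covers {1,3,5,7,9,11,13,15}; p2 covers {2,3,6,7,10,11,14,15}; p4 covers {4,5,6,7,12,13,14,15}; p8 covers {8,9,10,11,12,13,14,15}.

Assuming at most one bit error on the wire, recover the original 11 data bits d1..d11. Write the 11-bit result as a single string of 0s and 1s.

10011010110

s1 (pos 1,3,5,7,9,11,13,15): 1⊕1⊕0⊕1⊕1⊕1⊕1⊕0 = 0
s2 (pos 2,3,6,7,10,11,14,15): 0⊕1⊕0⊕1⊕0⊕1⊕0⊕0 = 1
s4 (pos 4,5,6,7,12,13,14,15): 1⊕0⊕0⊕1⊕0⊕1⊕0⊕0 = 1
s8 (pos 8,9,10,11,12,13,14,15): 0⊕1⊕0⊕1⊕0⊕1⊕0⊕0 = 1
Syndrome s8…s1 = 1110 → error at position 14.
Flip position 14: 101100101010100 → 101100101010110
Read data bits from positions 3,5,6,7,9,10,11,12,13,14,15: 10011010110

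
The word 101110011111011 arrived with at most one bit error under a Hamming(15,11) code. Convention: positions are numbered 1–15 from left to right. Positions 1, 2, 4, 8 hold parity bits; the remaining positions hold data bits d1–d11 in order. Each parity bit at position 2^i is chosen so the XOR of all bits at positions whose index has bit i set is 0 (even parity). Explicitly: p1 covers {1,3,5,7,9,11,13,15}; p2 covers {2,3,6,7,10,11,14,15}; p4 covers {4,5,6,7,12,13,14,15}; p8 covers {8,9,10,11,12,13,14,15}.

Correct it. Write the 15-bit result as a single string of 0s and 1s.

101110011111001

s1 (pos 1,3,5,7,9,11,13,15): 1⊕1⊕1⊕0⊕1⊕1⊕0⊕1 = 0
s2 (pos 2,3,6,7,10,11,14,15): 0⊕1⊕0⊕0⊕1⊕1⊕1⊕1 = 1
s4 (pos 4,5,6,7,12,13,14,15): 1⊕1⊕0⊕0⊕1⊕0⊕1⊕1 = 1
s8 (pos 8,9,10,11,12,13,14,15): 1⊕1⊕1⊕1⊕1⊕0⊕1⊕1 = 1
Syndrome s8…s1 = 1110 → error at position 14.
Flip position 14: 101110011111011 → 101110011111001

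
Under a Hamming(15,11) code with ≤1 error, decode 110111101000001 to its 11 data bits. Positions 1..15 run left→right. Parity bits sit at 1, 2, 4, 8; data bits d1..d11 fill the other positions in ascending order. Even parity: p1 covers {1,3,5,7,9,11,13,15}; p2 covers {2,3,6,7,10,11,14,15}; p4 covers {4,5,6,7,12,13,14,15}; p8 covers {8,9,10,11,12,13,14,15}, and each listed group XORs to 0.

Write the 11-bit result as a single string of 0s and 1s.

00111000001

s1 (pos 1,3,5,7,9,11,13,15): 1⊕0⊕1⊕1⊕1⊕0⊕0⊕1 = 1
s2 (pos 2,3,6,7,10,11,14,15): 1⊕0⊕1⊕1⊕0⊕0⊕0⊕1 = 0
s4 (pos 4,5,6,7,12,13,14,15): 1⊕1⊕1⊕1⊕0⊕0⊕0⊕1 = 1
s8 (pos 8,9,10,11,12,13,14,15): 0⊕1⊕0⊕0⊕0⊕0⊕0⊕1 = 0
Syndrome s8…s1 = 0101 → error at position 5.
Flip position 5: 110111101000001 → 110101101000001
Read data bits from positions 3,5,6,7,9,10,11,12,13,14,15: 00111000001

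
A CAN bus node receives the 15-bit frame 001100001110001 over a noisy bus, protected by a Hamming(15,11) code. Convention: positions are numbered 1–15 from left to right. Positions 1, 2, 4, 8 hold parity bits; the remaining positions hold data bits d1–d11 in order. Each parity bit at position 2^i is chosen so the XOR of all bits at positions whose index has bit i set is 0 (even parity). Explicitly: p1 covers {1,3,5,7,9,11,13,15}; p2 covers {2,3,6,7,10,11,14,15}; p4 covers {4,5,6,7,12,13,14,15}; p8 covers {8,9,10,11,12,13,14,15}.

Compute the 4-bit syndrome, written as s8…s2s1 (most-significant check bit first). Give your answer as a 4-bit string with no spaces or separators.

s1 (pos 1,3,5,7,9,11,13,15): 0⊕1⊕0⊕0⊕1⊕1⊕0⊕1 = 0
s2 (pos 2,3,6,7,10,11,14,15): 0⊕1⊕0⊕0⊕1⊕1⊕0⊕1 = 0
s4 (pos 4,5,6,7,12,13,14,15): 1⊕0⊕0⊕0⊕0⊕0⊕0⊕1 = 0
s8 (pos 8,9,10,11,12,13,14,15): 0⊕1⊕1⊕1⊕0⊕0⊕0⊕1 = 0
Syndrome s8…s1 = 0000 → no error.

0000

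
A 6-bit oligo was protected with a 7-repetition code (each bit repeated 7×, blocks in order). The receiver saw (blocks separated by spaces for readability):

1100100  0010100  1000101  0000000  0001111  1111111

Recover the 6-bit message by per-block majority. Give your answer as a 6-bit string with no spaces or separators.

000011

Block 1 (1100100): 3 ones → 0
Block 2 (0010100): 2 ones → 0
Block 3 (1000101): 3 ones → 0
Block 4 (0000000): 0 ones → 0
Block 5 (0001111): 4 ones → 1
Block 6 (1111111): 7 ones → 1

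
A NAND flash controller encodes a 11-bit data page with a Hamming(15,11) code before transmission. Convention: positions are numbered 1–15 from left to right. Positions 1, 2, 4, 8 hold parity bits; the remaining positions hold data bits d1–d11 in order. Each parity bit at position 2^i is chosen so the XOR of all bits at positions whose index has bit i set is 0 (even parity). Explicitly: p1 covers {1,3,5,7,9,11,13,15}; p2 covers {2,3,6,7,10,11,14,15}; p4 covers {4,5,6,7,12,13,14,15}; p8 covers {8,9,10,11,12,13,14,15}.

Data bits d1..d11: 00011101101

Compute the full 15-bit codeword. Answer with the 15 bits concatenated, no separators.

010000111101101

Place data at non-parity positions: p1 p2 0 p4 0 0 1 p8 1 1 0 1 1 0 1
p1 (pos 1,3,5,7,9,11,13,15): XOR of data positions = 0⊕0⊕1⊕1⊕0⊕1⊕1 = 0
p2 (pos 2,3,6,7,10,11,14,15): XOR of data positions = 0⊕0⊕1⊕1⊕0⊕0⊕1 = 1
p4 (pos 4,5,6,7,12,13,14,15): XOR of data positions = 0⊕0⊕1⊕1⊕1⊕0⊕1 = 0
p8 (pos 8,9,10,11,12,13,14,15): XOR of data positions = 1⊕1⊕0⊕1⊕1⊕0⊕1 = 1
Codeword: 010000111101101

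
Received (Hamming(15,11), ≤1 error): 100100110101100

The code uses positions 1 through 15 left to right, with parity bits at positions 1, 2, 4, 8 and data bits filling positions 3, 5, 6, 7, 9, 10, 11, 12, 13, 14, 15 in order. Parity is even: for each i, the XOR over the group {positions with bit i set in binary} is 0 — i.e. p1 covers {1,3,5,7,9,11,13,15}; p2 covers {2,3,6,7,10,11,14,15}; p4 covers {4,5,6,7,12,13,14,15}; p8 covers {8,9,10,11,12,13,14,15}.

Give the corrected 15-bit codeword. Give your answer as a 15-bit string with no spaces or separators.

s1 (pos 1,3,5,7,9,11,13,15): 1⊕0⊕0⊕1⊕0⊕0⊕1⊕0 = 1
s2 (pos 2,3,6,7,10,11,14,15): 0⊕0⊕0⊕1⊕1⊕0⊕0⊕0 = 0
s4 (pos 4,5,6,7,12,13,14,15): 1⊕0⊕0⊕1⊕1⊕1⊕0⊕0 = 0
s8 (pos 8,9,10,11,12,13,14,15): 1⊕0⊕1⊕0⊕1⊕1⊕0⊕0 = 0
Syndrome s8…s1 = 0001 → error at position 1.
Flip position 1: 100100110101100 → 000100110101100

000100110101100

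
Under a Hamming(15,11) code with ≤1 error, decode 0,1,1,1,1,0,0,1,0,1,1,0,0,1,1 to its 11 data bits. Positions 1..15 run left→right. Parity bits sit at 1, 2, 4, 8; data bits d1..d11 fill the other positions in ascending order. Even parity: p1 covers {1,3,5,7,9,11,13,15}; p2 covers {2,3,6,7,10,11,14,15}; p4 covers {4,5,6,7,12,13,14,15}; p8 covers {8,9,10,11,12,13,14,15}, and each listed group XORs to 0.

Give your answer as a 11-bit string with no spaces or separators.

11000110011

s1 (pos 1,3,5,7,9,11,13,15): 0⊕1⊕1⊕0⊕0⊕1⊕0⊕1 = 0
s2 (pos 2,3,6,7,10,11,14,15): 1⊕1⊕0⊕0⊕1⊕1⊕1⊕1 = 0
s4 (pos 4,5,6,7,12,13,14,15): 1⊕1⊕0⊕0⊕0⊕0⊕1⊕1 = 0
s8 (pos 8,9,10,11,12,13,14,15): 1⊕0⊕1⊕1⊕0⊕0⊕1⊕1 = 1
Syndrome s8…s1 = 1000 → error at position 8.
Flip position 8: 011110010110011 → 011110000110011
Read data bits from positions 3,5,6,7,9,10,11,12,13,14,15: 11000110011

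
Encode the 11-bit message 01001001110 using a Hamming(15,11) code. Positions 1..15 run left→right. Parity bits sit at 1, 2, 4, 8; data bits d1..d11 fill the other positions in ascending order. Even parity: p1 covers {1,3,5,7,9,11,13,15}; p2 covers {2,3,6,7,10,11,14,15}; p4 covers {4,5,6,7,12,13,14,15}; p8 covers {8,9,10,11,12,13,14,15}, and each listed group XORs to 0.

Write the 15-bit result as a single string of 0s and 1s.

Place data at non-parity positions: p1 p2 0 p4 1 0 0 p8 1 0 0 1 1 1 0
p1 (pos 1,3,5,7,9,11,13,15): XOR of data positions = 0⊕1⊕0⊕1⊕0⊕1⊕0 = 1
p2 (pos 2,3,6,7,10,11,14,15): XOR of data positions = 0⊕0⊕0⊕0⊕0⊕1⊕0 = 1
p4 (pos 4,5,6,7,12,13,14,15): XOR of data positions = 1⊕0⊕0⊕1⊕1⊕1⊕0 = 0
p8 (pos 8,9,10,11,12,13,14,15): XOR of data positions = 1⊕0⊕0⊕1⊕1⊕1⊕0 = 0
Codeword: 110010001001110

110010001001110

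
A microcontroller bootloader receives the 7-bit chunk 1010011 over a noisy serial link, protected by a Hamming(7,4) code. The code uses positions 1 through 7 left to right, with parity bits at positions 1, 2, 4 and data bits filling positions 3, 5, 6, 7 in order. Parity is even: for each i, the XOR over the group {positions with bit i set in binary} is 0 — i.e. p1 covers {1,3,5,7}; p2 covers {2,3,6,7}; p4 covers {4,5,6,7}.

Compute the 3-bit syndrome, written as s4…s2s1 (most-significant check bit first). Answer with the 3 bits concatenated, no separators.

s1 (pos 1,3,5,7): 1⊕1⊕0⊕1 = 1
s2 (pos 2,3,6,7): 0⊕1⊕1⊕1 = 1
s4 (pos 4,5,6,7): 0⊕0⊕1⊕1 = 0
Syndrome s4…s1 = 011 → error at position 3.

011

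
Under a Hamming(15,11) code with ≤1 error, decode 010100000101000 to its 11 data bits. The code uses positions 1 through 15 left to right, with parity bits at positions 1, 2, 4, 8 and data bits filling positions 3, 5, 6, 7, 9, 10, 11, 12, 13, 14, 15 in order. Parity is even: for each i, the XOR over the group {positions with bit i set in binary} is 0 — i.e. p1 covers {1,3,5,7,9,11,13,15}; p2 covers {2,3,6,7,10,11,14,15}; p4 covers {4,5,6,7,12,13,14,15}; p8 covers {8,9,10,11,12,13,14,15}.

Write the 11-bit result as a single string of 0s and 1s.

00000101000

s1 (pos 1,3,5,7,9,11,13,15): 0⊕0⊕0⊕0⊕0⊕0⊕0⊕0 = 0
s2 (pos 2,3,6,7,10,11,14,15): 1⊕0⊕0⊕0⊕1⊕0⊕0⊕0 = 0
s4 (pos 4,5,6,7,12,13,14,15): 1⊕0⊕0⊕0⊕1⊕0⊕0⊕0 = 0
s8 (pos 8,9,10,11,12,13,14,15): 0⊕0⊕1⊕0⊕1⊕0⊕0⊕0 = 0
Syndrome s8…s1 = 0000 → no error.
Read data bits from positions 3,5,6,7,9,10,11,12,13,14,15: 00000101000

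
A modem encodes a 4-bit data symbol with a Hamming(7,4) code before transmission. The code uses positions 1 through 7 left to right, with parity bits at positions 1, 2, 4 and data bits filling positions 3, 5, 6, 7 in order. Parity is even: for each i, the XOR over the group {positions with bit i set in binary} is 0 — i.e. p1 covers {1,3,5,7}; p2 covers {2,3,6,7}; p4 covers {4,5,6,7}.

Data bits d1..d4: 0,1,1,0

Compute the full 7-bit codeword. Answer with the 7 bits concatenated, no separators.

Place data at non-parity positions: p1 p2 0 p4 1 1 0
p1 (pos 1,3,5,7): XOR of data positions = 0⊕1⊕0 = 1
p2 (pos 2,3,6,7): XOR of data positions = 0⊕1⊕0 = 1
p4 (pos 4,5,6,7): XOR of data positions = 1⊕1⊕0 = 0
Codeword: 1100110

1100110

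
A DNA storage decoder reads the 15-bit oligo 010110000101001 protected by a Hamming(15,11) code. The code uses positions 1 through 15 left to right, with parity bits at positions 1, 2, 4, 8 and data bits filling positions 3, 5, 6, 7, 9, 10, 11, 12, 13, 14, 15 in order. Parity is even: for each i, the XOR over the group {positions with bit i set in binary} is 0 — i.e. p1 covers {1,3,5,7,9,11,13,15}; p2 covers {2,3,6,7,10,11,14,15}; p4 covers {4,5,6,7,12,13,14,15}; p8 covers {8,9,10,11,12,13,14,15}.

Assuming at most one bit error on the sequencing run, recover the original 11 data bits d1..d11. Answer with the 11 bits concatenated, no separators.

s1 (pos 1,3,5,7,9,11,13,15): 0⊕0⊕1⊕0⊕0⊕0⊕0⊕1 = 0
s2 (pos 2,3,6,7,10,11,14,15): 1⊕0⊕0⊕0⊕1⊕0⊕0⊕1 = 1
s4 (pos 4,5,6,7,12,13,14,15): 1⊕1⊕0⊕0⊕1⊕0⊕0⊕1 = 0
s8 (pos 8,9,10,11,12,13,14,15): 0⊕0⊕1⊕0⊕1⊕0⊕0⊕1 = 1
Syndrome s8…s1 = 1010 → error at position 10.
Flip position 10: 010110000101001 → 010110000001001
Read data bits from positions 3,5,6,7,9,10,11,12,13,14,15: 01000001001

01000001001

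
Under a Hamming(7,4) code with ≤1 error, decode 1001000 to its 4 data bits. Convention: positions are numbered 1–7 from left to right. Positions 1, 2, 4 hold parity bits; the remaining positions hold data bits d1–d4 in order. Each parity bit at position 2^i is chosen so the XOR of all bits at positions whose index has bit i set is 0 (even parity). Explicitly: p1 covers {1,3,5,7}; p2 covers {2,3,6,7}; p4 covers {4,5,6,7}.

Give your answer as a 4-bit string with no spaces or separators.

s1 (pos 1,3,5,7): 1⊕0⊕0⊕0 = 1
s2 (pos 2,3,6,7): 0⊕0⊕0⊕0 = 0
s4 (pos 4,5,6,7): 1⊕0⊕0⊕0 = 1
Syndrome s4…s1 = 101 → error at position 5.
Flip position 5: 1001000 → 1001100
Read data bits from positions 3,5,6,7: 0100

0100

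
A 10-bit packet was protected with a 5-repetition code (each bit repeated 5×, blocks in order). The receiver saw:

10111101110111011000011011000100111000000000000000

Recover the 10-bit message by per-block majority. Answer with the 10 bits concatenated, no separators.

Block 1 (10111): 4 ones → 1
Block 2 (10111): 4 ones → 1
Block 3 (01110): 3 ones → 1
Block 4 (11000): 2 ones → 0
Block 5 (01101): 3 ones → 1
Block 6 (10001): 2 ones → 0
Block 7 (00111): 3 ones → 1
Block 8 (00000): 0 ones → 0
Block 9 (00000): 0 ones → 0
Block 10 (00000): 0 ones → 0

1110101000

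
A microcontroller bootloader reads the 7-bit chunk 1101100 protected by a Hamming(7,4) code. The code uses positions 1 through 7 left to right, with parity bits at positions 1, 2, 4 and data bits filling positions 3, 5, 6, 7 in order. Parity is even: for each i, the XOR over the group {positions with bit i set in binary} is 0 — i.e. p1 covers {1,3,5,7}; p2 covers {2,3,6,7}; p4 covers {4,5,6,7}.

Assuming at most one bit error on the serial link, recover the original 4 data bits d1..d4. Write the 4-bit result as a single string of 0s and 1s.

0100

s1 (pos 1,3,5,7): 1⊕0⊕1⊕0 = 0
s2 (pos 2,3,6,7): 1⊕0⊕0⊕0 = 1
s4 (pos 4,5,6,7): 1⊕1⊕0⊕0 = 0
Syndrome s4…s1 = 010 → error at position 2.
Flip position 2: 1101100 → 1001100
Read data bits from positions 3,5,6,7: 0100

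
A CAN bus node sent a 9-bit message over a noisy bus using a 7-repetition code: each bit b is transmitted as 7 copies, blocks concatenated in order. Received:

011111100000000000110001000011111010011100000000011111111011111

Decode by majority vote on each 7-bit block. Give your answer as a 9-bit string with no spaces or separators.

100010011

Block 1 (0111111): 6 ones → 1
Block 2 (0000000): 0 ones → 0
Block 3 (0000110): 2 ones → 0
Block 4 (0010000): 1 one → 0
Block 5 (1111101): 6 ones → 1
Block 6 (0011100): 3 ones → 0
Block 7 (0000000): 0 ones → 0
Block 8 (1111111): 7 ones → 1
Block 9 (1011111): 6 ones → 1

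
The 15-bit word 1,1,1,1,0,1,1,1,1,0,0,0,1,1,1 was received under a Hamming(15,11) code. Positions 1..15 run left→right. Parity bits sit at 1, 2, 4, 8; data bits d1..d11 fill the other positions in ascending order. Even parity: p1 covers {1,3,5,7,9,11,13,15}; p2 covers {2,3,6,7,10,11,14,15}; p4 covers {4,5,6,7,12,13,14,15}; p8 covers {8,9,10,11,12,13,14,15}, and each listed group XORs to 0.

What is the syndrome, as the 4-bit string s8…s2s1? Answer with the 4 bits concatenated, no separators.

1000

s1 (pos 1,3,5,7,9,11,13,15): 1⊕1⊕0⊕1⊕1⊕0⊕1⊕1 = 0
s2 (pos 2,3,6,7,10,11,14,15): 1⊕1⊕1⊕1⊕0⊕0⊕1⊕1 = 0
s4 (pos 4,5,6,7,12,13,14,15): 1⊕0⊕1⊕1⊕0⊕1⊕1⊕1 = 0
s8 (pos 8,9,10,11,12,13,14,15): 1⊕1⊕0⊕0⊕0⊕1⊕1⊕1 = 1
Syndrome s8…s1 = 1000 → error at position 8.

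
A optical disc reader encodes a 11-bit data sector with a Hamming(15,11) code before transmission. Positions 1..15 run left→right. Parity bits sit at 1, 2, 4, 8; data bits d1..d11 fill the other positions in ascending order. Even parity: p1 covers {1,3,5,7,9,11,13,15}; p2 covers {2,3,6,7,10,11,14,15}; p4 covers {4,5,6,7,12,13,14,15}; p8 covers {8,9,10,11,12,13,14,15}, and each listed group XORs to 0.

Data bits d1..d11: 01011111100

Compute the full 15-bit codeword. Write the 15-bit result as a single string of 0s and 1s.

110010111111100

Place data at non-parity positions: p1 p2 0 p4 1 0 1 p8 1 1 1 1 1 0 0
p1 (pos 1,3,5,7,9,11,13,15): XOR of data positions = 0⊕1⊕1⊕1⊕1⊕1⊕0 = 1
p2 (pos 2,3,6,7,10,11,14,15): XOR of data positions = 0⊕0⊕1⊕1⊕1⊕0⊕0 = 1
p4 (pos 4,5,6,7,12,13,14,15): XOR of data positions = 1⊕0⊕1⊕1⊕1⊕0⊕0 = 0
p8 (pos 8,9,10,11,12,13,14,15): XOR of data positions = 1⊕1⊕1⊕1⊕1⊕0⊕0 = 1
Codeword: 110010111111100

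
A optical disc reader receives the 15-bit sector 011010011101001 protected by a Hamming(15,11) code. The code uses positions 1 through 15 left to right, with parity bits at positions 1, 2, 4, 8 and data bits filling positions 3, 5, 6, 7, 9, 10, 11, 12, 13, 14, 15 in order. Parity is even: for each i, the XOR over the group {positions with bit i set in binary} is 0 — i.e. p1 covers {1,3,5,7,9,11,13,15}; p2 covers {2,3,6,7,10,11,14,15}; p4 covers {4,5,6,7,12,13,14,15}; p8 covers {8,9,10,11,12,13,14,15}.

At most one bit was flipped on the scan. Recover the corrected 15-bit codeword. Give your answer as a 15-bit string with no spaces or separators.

011010011100001

s1 (pos 1,3,5,7,9,11,13,15): 0⊕1⊕1⊕0⊕1⊕0⊕0⊕1 = 0
s2 (pos 2,3,6,7,10,11,14,15): 1⊕1⊕0⊕0⊕1⊕0⊕0⊕1 = 0
s4 (pos 4,5,6,7,12,13,14,15): 0⊕1⊕0⊕0⊕1⊕0⊕0⊕1 = 1
s8 (pos 8,9,10,11,12,13,14,15): 1⊕1⊕1⊕0⊕1⊕0⊕0⊕1 = 1
Syndrome s8…s1 = 1100 → error at position 12.
Flip position 12: 011010011101001 → 011010011100001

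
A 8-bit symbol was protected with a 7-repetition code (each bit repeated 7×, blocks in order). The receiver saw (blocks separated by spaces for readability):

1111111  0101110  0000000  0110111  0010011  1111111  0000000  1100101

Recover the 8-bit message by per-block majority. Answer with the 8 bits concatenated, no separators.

Block 1 (1111111): 7 ones → 1
Block 2 (0101110): 4 ones → 1
Block 3 (0000000): 0 ones → 0
Block 4 (0110111): 5 ones → 1
Block 5 (0010011): 3 ones → 0
Block 6 (1111111): 7 ones → 1
Block 7 (0000000): 0 ones → 0
Block 8 (1100101): 4 ones → 1

11010101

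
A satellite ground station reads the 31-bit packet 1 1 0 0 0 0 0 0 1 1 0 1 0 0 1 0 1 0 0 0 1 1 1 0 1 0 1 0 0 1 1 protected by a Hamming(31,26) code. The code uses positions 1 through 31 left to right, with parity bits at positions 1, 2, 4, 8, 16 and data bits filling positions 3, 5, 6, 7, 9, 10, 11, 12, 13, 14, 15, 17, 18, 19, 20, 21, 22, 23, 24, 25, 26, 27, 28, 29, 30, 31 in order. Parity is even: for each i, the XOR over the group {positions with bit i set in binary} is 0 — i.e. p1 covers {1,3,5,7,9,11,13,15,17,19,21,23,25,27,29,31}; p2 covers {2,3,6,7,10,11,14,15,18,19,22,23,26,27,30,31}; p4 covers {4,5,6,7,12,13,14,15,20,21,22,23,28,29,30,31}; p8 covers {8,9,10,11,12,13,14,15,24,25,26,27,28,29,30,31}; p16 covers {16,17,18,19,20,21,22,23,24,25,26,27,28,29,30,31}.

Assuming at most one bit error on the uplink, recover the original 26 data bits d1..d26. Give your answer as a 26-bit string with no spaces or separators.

01001101001100011101010011

s1 (pos 1,3,5,7,9,11,13,15,17,19,21,23,25,27,29,31): 1⊕0⊕0⊕0⊕1⊕0⊕0⊕1⊕1⊕0⊕1⊕1⊕1⊕1⊕0⊕1 = 1
s2 (pos 2,3,6,7,10,11,14,15,18,19,22,23,26,27,30,31): 1⊕0⊕0⊕0⊕1⊕0⊕0⊕1⊕0⊕0⊕1⊕1⊕0⊕1⊕1⊕1 = 0
s4 (pos 4,5,6,7,12,13,14,15,20,21,22,23,28,29,30,31): 0⊕0⊕0⊕0⊕1⊕0⊕0⊕1⊕0⊕1⊕1⊕1⊕0⊕0⊕1⊕1 = 1
s8 (pos 8,9,10,11,12,13,14,15,24,25,26,27,28,29,30,31): 0⊕1⊕1⊕0⊕1⊕0⊕0⊕1⊕0⊕1⊕0⊕1⊕0⊕0⊕1⊕1 = 0
s16 (pos 16,17,18,19,20,21,22,23,24,25,26,27,28,29,30,31): 0⊕1⊕0⊕0⊕0⊕1⊕1⊕1⊕0⊕1⊕0⊕1⊕0⊕0⊕1⊕1 = 0
Syndrome s16…s1 = 00101 → error at position 5.
Flip position 5: 1100000011010010100011101010011 → 1100100011010010100011101010011
Read data bits from positions 3,5,6,7,9,10,11,12,13,14,15,17,18,19,20,21,22,23,24,25,26,27,28,29,30,31: 01001101001100011101010011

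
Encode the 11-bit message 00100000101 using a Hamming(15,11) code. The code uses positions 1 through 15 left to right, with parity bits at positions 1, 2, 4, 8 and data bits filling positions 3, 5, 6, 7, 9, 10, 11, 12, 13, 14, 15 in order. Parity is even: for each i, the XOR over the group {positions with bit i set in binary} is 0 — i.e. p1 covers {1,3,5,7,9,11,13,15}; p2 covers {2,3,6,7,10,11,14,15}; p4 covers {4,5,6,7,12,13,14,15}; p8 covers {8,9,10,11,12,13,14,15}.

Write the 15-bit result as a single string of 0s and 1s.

000101000000101

Place data at non-parity positions: p1 p2 0 p4 0 1 0 p8 0 0 0 0 1 0 1
p1 (pos 1,3,5,7,9,11,13,15): XOR of data positions = 0⊕0⊕0⊕0⊕0⊕1⊕1 = 0
p2 (pos 2,3,6,7,10,11,14,15): XOR of data positions = 0⊕1⊕0⊕0⊕0⊕0⊕1 = 0
p4 (pos 4,5,6,7,12,13,14,15): XOR of data positions = 0⊕1⊕0⊕0⊕1⊕0⊕1 = 1
p8 (pos 8,9,10,11,12,13,14,15): XOR of data positions = 0⊕0⊕0⊕0⊕1⊕0⊕1 = 0
Codeword: 000101000000101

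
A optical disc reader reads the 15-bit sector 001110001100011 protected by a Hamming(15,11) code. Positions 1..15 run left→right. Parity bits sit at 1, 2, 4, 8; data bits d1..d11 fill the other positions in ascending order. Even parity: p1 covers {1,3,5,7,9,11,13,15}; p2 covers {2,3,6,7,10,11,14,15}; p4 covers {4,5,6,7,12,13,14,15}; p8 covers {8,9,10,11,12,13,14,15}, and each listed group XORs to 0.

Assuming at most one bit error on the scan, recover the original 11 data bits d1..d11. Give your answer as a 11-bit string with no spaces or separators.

11001100011

s1 (pos 1,3,5,7,9,11,13,15): 0⊕1⊕1⊕0⊕1⊕0⊕0⊕1 = 0
s2 (pos 2,3,6,7,10,11,14,15): 0⊕1⊕0⊕0⊕1⊕0⊕1⊕1 = 0
s4 (pos 4,5,6,7,12,13,14,15): 1⊕1⊕0⊕0⊕0⊕0⊕1⊕1 = 0
s8 (pos 8,9,10,11,12,13,14,15): 0⊕1⊕1⊕0⊕0⊕0⊕1⊕1 = 0
Syndrome s8…s1 = 0000 → no error.
Read data bits from positions 3,5,6,7,9,10,11,12,13,14,15: 11001100011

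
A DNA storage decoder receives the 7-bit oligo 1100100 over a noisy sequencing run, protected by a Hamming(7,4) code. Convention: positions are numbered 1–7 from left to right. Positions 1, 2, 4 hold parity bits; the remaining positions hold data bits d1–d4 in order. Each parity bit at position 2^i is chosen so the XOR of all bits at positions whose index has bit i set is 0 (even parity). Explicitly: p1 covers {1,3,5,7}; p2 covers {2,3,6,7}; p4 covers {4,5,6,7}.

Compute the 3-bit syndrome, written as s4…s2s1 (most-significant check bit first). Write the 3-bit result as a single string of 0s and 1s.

s1 (pos 1,3,5,7): 1⊕0⊕1⊕0 = 0
s2 (pos 2,3,6,7): 1⊕0⊕0⊕0 = 1
s4 (pos 4,5,6,7): 0⊕1⊕0⊕0 = 1
Syndrome s4…s1 = 110 → error at position 6.

110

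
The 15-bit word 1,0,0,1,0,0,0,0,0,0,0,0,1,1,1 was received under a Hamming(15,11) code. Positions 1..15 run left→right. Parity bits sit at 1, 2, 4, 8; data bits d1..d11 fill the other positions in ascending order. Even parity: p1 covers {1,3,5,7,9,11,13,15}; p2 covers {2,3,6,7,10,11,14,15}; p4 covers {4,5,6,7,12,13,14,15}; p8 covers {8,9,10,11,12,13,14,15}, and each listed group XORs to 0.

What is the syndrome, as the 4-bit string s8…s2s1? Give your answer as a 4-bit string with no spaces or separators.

s1 (pos 1,3,5,7,9,11,13,15): 1⊕0⊕0⊕0⊕0⊕0⊕1⊕1 = 1
s2 (pos 2,3,6,7,10,11,14,15): 0⊕0⊕0⊕0⊕0⊕0⊕1⊕1 = 0
s4 (pos 4,5,6,7,12,13,14,15): 1⊕0⊕0⊕0⊕0⊕1⊕1⊕1 = 0
s8 (pos 8,9,10,11,12,13,14,15): 0⊕0⊕0⊕0⊕0⊕1⊕1⊕1 = 1
Syndrome s8…s1 = 1001 → error at position 9.

1001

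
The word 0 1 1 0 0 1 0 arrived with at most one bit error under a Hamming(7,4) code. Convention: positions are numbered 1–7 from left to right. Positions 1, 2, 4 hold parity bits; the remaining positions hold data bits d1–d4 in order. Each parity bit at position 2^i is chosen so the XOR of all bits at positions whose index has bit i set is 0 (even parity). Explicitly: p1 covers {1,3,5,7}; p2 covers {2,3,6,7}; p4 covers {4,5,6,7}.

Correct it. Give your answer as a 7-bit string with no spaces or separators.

s1 (pos 1,3,5,7): 0⊕1⊕0⊕0 = 1
s2 (pos 2,3,6,7): 1⊕1⊕1⊕0 = 1
s4 (pos 4,5,6,7): 0⊕0⊕1⊕0 = 1
Syndrome s4…s1 = 111 → error at position 7.
Flip position 7: 0110010 → 0110011

0110011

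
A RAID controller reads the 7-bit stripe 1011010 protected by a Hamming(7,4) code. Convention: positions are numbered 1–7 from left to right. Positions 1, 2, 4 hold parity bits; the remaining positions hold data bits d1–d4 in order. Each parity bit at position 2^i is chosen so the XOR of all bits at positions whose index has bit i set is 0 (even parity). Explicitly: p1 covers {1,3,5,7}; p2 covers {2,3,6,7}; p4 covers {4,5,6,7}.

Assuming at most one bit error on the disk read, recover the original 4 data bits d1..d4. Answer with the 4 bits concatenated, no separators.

s1 (pos 1,3,5,7): 1⊕1⊕0⊕0 = 0
s2 (pos 2,3,6,7): 0⊕1⊕1⊕0 = 0
s4 (pos 4,5,6,7): 1⊕0⊕1⊕0 = 0
Syndrome s4…s1 = 000 → no error.
Read data bits from positions 3,5,6,7: 1010

1010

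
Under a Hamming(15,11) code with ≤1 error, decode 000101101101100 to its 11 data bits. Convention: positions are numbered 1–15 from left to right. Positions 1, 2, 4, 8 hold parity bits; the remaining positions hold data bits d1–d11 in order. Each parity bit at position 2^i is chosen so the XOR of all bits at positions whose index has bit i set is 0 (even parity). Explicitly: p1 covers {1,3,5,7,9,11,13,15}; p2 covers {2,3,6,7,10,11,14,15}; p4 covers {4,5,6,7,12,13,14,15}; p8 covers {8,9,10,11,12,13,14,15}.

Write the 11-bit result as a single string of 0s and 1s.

s1 (pos 1,3,5,7,9,11,13,15): 0⊕0⊕0⊕1⊕1⊕0⊕1⊕0 = 1
s2 (pos 2,3,6,7,10,11,14,15): 0⊕0⊕1⊕1⊕1⊕0⊕0⊕0 = 1
s4 (pos 4,5,6,7,12,13,14,15): 1⊕0⊕1⊕1⊕1⊕1⊕0⊕0 = 1
s8 (pos 8,9,10,11,12,13,14,15): 0⊕1⊕1⊕0⊕1⊕1⊕0⊕0 = 0
Syndrome s8…s1 = 0111 → error at position 7.
Flip position 7: 000101101101100 → 000101001101100
Read data bits from positions 3,5,6,7,9,10,11,12,13,14,15: 00101101100

00101101100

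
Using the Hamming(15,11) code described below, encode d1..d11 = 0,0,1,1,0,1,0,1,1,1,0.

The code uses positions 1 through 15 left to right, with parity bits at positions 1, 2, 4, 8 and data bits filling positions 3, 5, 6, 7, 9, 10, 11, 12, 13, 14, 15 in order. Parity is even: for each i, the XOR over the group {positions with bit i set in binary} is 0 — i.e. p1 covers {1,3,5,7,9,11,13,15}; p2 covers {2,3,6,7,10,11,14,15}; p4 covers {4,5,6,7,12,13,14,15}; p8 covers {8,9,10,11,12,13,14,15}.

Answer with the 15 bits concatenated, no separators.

000101100101110

Place data at non-parity positions: p1 p2 0 p4 0 1 1 p8 0 1 0 1 1 1 0
p1 (pos 1,3,5,7,9,11,13,15): XOR of data positions = 0⊕0⊕1⊕0⊕0⊕1⊕0 = 0
p2 (pos 2,3,6,7,10,11,14,15): XOR of data positions = 0⊕1⊕1⊕1⊕0⊕1⊕0 = 0
p4 (pos 4,5,6,7,12,13,14,15): XOR of data positions = 0⊕1⊕1⊕1⊕1⊕1⊕0 = 1
p8 (pos 8,9,10,11,12,13,14,15): XOR of data positions = 0⊕1⊕0⊕1⊕1⊕1⊕0 = 0
Codeword: 000101100101110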